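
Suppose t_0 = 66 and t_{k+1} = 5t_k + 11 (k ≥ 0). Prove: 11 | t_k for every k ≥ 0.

Base case: t_0 = 66 = 11·6, so 11 | t_0.
Assume 11 | t_m, so t_m = 11s for some integer s.
Then t_{m+1} = 5t_m + 11 = 5·(11s) + 11 = 11(5s + 1), so 11 | t_{m+1}.
By induction, 11 | t_k for all k ≥ 0.

11 | t_k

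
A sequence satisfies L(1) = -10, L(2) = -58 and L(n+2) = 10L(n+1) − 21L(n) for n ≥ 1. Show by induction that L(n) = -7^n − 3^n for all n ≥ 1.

Base cases: L(1) = -10 and -7^1 − 3^1 = -10; L(2) = -58 and -7^2 − 3^2 = -58.
Assume L(j) = -7^j − 3^j for all 1 ≤ j ≤ r, where r ≥ 2.
Then L(r+1) = 10L(r) − 21L(r−1) = 10·(-7^r − 3^r) − 21·(-7^{r−1} − 3^{r−1}) = -(10·7 − 21)7^{r−1} − (10·3 − 21)3^{r−1} = -49·7^{r−1} − 9·3^{r−1} = -7^{r+1} − 3^{r+1}.
Hence L(n) = -7^n − 3^n for every n ≥ 1, by strong induction.

L(n) = -7^n − 3^n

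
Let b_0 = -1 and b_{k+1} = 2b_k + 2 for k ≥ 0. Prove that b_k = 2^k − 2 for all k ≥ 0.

Base case: b_0 = -1, and 2^0 − 2 = 1 − 2 = -1.
Assume b_r = 2^r − 2 for some r ≥ 0.
Then b_{r+1} = 2b_r + 2 = 2·(2^r − 2) + 2 = 2^{r+1} − 4 + 2 = 2^{r+1} − 2.
By induction, b_k = 2^k − 2 for all k ≥ 0.

b_k = 2^k − 2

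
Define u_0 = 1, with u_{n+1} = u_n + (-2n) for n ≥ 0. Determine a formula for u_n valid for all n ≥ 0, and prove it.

Claim: u_n = -n^2 + n + 1.

Base case: u_0 = 1, and -0^2 + 0 + 1 = 1.
Assume u_r = -r^2 + r + 1.
Then u_{r+1} = u_r + (-2r) = (-r^2 + r + 1) + (-2r) = -r^2 − r + 1,
and -(r+1)^2 + (r+1) + 1 = -r^2 − r + 1.
This completes the inductive step, so u_n = -n^2 + n + 1 for all n ≥ 0.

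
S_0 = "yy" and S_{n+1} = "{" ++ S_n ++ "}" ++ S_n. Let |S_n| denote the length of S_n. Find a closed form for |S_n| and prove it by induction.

Claim: |S_n| = 2^{n+2} − 2.

Base case: |S_0| = 2, and 2^{0+2} − 2 = 2.
Assume |S_k| = 2^{k+2} − 2.
Then |S_{k+1}| = 1 + |S_k| + 1 + |S_k| = 2|S_k| + 2 = 2(2^{k+2} − 2) + 2 = 2^{k+3} − 4 + 2 = 2^{k+3} − 2.
So the formula holds for k+1, and by induction |S_n| = 2^{n+2} − 2 for all n ≥ 0.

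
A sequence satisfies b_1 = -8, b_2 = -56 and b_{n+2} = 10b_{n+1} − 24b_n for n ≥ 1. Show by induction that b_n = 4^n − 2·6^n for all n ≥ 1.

Base cases: b_1 = -8 and 4^1 − 2·6^1 = -8; b_2 = -56 and 4^2 − 2·6^2 = -56.
Assume b_j = 4^j − 2·6^j for all 1 ≤ j ≤ k, where k ≥ 2.
Then b_{k+1} = 10b_k − 24b_{k−1} = 10·(4^k − 2·6^k) − 24·(4^{k−1} − 2·6^{k−1}) = (10·4 − 24)4^{k−1} − 2·(10·6 − 24)6^{k−1} = 16·4^{k−1} − 72·6^{k−1} = 4^{k+1} − 2·6^{k+1}.
This completes the inductive step, so b_n = 4^n − 2·6^n for all n ≥ 1.

b_n = 4^n − 2·6^n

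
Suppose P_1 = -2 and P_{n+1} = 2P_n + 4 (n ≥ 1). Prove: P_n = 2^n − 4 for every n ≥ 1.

Base case: P_1 = -2, and 2^1 − 4 = 2 − 4 = -2.
Assume P_m = 2^m − 4 for some m ≥ 1.
Then P_{m+1} = 2P_m + 4 = 2·(2^m − 4) + 4 = 2^{m+1} − 8 + 4 = 2^{m+1} − 4.
So the formula holds for m+1, and by induction P_n = 2^n − 4 for all n ≥ 1.

P_n = 2^n − 4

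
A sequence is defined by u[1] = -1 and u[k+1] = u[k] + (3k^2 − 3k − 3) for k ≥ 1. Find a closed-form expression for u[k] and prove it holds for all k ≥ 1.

Claim: u[k] = k^3 − 3k^2 − k + 2.

Base case: u[1] = -1, and 1^3 − 3·1^2 − 1 + 2 = -1.
Assume u[j] = j^3 − 3j^2 − j + 2.
Then u[j+1] = u[j] + (3j^2 − 3j − 3) = (j^3 − 3j^2 − j + 2) + (3j^2 − 3j − 3) = j^3 − 4j − 1,
and (j+1)^3 − 3·(j+1)^2 − (j+1) + 2 = j^3 − 4j − 1.
This completes the inductive step, so u[k] = k^3 − 3k^2 − k + 2 for all k ≥ 1.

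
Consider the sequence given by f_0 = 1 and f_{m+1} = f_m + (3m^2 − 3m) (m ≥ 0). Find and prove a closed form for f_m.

Claim: f_m = m^3 − 3m^2 + 2m + 1.

Base case: f_0 = 1, and 0^3 − 3·0^2 + 2·0 + 1 = 1.
Assume f_j = j^3 − 3j^2 + 2j + 1.
Then f_{j+1} = f_j + (3j^2 − 3j) = (j^3 − 3j^2 + 2j + 1) + (3j^2 − 3j) = j^3 − j + 1,
and (j+1)^3 − 3·(j+1)^2 + 2·(j+1) + 1 = j^3 − j + 1.
By induction, f_m = m^3 − 3m^2 + 2m + 1 for all m ≥ 0.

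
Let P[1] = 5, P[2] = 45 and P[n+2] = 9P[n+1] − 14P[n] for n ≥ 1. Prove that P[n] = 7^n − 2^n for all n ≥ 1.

Base cases: P[1] = 5 and 7^1 − 2^1 = 5; P[2] = 45 and 7^2 − 2^2 = 45.
Assume P[j] = 7^j − 2^j for all 1 ≤ j ≤ k, where k ≥ 2.
Then P[k+1] = 9P[k] − 14P[k−1] = 9·(7^k − 2^k) − 14·(7^{k−1} − 2^{k−1}) = (9·7 − 14)7^{k−1} − (9·2 − 14)2^{k−1} = 49·7^{k−1} − 4·2^{k−1} = 7^{k+1} − 2^{k+1}.
By strong induction, P[n] = 7^n − 2^n for all n ≥ 1.

P[n] = 7^n − 2^n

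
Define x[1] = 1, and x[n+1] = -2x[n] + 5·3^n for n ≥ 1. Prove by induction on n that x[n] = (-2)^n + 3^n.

Base case: x[1] = 1, and (-2)^1 + 3^1 = -2 + 3 = 1.
Assume x[m] = (-2)^m + 3^m for some m ≥ 1.
Then x[m+1] = -2x[m] + 5·3^m = -2·((-2)^m + 3^m) + 5·3^m = (-2)^{m+1} − 2·3^m + 5·3^m = (-2)^{m+1} + 3·3^m = (-2)^{m+1} + 3^{m+1}.
By induction, x[n] = (-2)^n + 3^n for all n ≥ 1.

x[n] = (-2)^n + 3^n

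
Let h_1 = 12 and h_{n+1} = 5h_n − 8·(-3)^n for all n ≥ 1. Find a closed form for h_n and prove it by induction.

Claim: h_n = 3·5^n + (-3)^n.

Base case: h_1 = 12, and 3·5^1 + (-3)^1 = 15 − 3 = 12.
Assume h_k = 3·5^k + (-3)^k for some k ≥ 1.
Then h_{k+1} = 5h_k − 8·(-3)^k = 5·(3·5^k + (-3)^k) − 8·(-3)^k = 3·5^{k+1} + 5·(-3)^k − 8·(-3)^k = 3·5^{k+1} − 3·(-3)^k = 3·5^{k+1} + (-3)^{k+1}.
By induction, h_n = 3·5^n + (-3)^n for all n ≥ 1.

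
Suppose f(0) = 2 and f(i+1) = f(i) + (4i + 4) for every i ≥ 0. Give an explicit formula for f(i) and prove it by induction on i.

Claim: f(i) = 2i^2 + 2i + 2.

Base case: f(0) = 2, and 2·0^2 + 2·0 + 2 = 2.
Assume f(k) = 2k^2 + 2k + 2.
Then f(k+1) = f(k) + (4k + 4) = (2k^2 + 2k + 2) + (4k + 4) = 2k^2 + 6k + 6,
and 2·(k+1)^2 + 2·(k+1) + 2 = 2k^2 + 6k + 6.
This completes the inductive step, so f(i) = 2i^2 + 2i + 2 for all i ≥ 0.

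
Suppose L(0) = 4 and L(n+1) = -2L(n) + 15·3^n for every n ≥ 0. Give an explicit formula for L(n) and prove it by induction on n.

Claim: L(n) = (-2)^n + 3·3^n.

Base case: L(0) = 4, and (-2)^0 + 3·3^0 = 1 + 3 = 4.
Assume L(j) = (-2)^j + 3·3^j for some j ≥ 0.
Then L(j+1) = -2L(j) + 15·3^j = -2·((-2)^j + 3·3^j) + 15·3^j = (-2)^{j+1} − 6·3^j + 15·3^j = (-2)^{j+1} + 9·3^j = (-2)^{j+1} + 3·3^{j+1}.
This completes the inductive step, so L(n) = (-2)^n + 3·3^n for all n ≥ 0.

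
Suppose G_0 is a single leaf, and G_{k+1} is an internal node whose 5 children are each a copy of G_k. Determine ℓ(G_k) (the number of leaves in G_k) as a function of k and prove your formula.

Claim: ℓ(G_k) = 5^k.

Base case: ℓ(G_0) = 1, and 5^0 = 1.
Assume ℓ(G_j) = 5^j.
Then ℓ(G_{j+1}) = 5·ℓ(G_j) = 5·5^j = 5^{j+1}.
Hence ℓ(G_k) = 5^k for every k ≥ 0, by induction.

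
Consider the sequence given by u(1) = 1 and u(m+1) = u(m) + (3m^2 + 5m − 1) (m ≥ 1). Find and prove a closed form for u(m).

Claim: u(m) = m^3 + m^2 − 3m + 2.

Base case: u(1) = 1, and 1^3 + 1^2 − 3·1 + 2 = 1.
Assume u(j) = j^3 + j^2 − 3j + 2.
Then u(j+1) = u(j) + (3j^2 + 5j − 1) = (j^3 + j^2 − 3j + 2) + (3j^2 + 5j − 1) = j^3 + 4j^2 + 2j + 1,
and (j+1)^3 + (j+1)^2 − 3·(j+1) + 2 = j^3 + 4j^2 + 2j + 1.
By induction, u(m) = m^3 + m^2 − 3m + 2 for all m ≥ 1.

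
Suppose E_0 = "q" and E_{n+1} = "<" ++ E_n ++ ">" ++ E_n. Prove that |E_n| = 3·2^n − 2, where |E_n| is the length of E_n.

Base case: |E_0| = 1, and 3·2^0 − 2 = 1.
Assume |E_j| = 3·2^j − 2.
Then |E_{j+1}| = 1 + |E_j| + 1 + |E_j| = 2|E_j| + 2 = 2(3·2^j − 2) + 2 = 3·2^{j+1} − 4 + 2 = 3·2^{j+1} − 2.
Hence |E_n| = 3·2^n − 2 for every n ≥ 0, by induction.

|E_n| = 3·2^n − 2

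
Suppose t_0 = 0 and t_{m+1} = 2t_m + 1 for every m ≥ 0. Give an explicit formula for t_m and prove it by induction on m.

Claim: t_m = 2^m − 1.

Base case: t_0 = 0, and 2^0 − 1 = 1 − 1 = 0.
Assume t_k = 2^k − 1 for some k ≥ 0.
Then t_{k+1} = 2t_k + 1 = 2·(2^k − 1) + 1 = 2^{k+1} − 2 + 1 = 2^{k+1} − 1.
This completes the inductive step, so t_m = 2^m − 1 for all m ≥ 0.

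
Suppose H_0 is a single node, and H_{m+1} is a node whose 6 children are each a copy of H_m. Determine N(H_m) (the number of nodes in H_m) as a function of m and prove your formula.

Claim: N(H_m) = (6^{m+1} − 1)/5.

Base case: N(H_0) = 1, and (6^{0+1} − 1)/5 = 1.
Assume N(H_r) = (6^{r+1} − 1)/5.
Then N(H_{r+1}) = 1 + 6N(H_r) = 1 + 6·(6^{r+1} − 1)/5 = 1 + (6^{r+2} − 6)/5 = (5 + 6^{r+2} − 6)/5 = (6^{r+2} − 1)/5.
So the formula holds for r+1, and by induction N(H_m) = (6^{m+1} − 1)/5 for all m ≥ 0.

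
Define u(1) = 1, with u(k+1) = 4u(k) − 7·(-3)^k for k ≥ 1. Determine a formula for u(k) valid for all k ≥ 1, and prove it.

Claim: u(k) = 4^k + (-3)^k.

Base case: u(1) = 1, and 4^1 + (-3)^1 = 4 − 3 = 1.
Assume u(r) = 4^r + (-3)^r for some r ≥ 1.
Then u(r+1) = 4u(r) − 7·(-3)^r = 4·(4^r + (-3)^r) − 7·(-3)^r = 4^{r+1} + 4·(-3)^r − 7·(-3)^r = 4^{r+1} − 3·(-3)^r = 4^{r+1} + (-3)^{r+1}.
So the formula holds for r+1, and by induction u(k) = 4^k + (-3)^k for all k ≥ 1.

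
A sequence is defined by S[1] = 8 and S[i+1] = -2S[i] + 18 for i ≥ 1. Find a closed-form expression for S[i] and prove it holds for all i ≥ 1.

Claim: S[i] = -(-2)^i + 6.

Base case: S[1] = 8, and -(-2)^1 + 6 = 2 + 6 = 8.
Assume S[r] = -(-2)^r + 6 for some r ≥ 1.
Then S[r+1] = -2S[r] + 18 = -2·(-(-2)^r + 6) + 18 = 2·(-2)^r − 12 + 18 = -(-2)^{r+1} + 6.
This completes the inductive step, so S[i] = -(-2)^i + 6 for all i ≥ 1.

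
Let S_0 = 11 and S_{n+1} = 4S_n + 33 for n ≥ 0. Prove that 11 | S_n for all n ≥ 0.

Base case: S_0 = 11 = 11·1, so 11 | S_0.
Assume 11 | S_r, so S_r = 11t for some integer t.
Then S_{r+1} = 4S_r + 33 = 4·(11t) + 33 = 11(4t + 3), so 11 | S_{r+1}.
This completes the inductive step, so 11 | S_n for all n ≥ 0.

11 | S_n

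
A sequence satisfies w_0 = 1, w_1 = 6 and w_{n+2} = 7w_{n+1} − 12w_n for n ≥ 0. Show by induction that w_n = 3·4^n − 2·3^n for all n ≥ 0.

Base cases: w_0 = 1 and 3·4^0 − 2·3^0 = 1; w_1 = 6 and 3·4^1 − 2·3^1 = 6.
Assume w_j = 3·4^j − 2·3^j for all 0 ≤ j ≤ k, where k ≥ 1.
Then w_{k+1} = 7w_k − 12w_{k−1} = 7·(3·4^k − 2·3^k) − 12·(3·4^{k−1} − 2·3^{k−1}) = 3·(7·4 − 12)4^{k−1} − 2·(7·3 − 12)3^{k−1} = 48·4^{k−1} − 18·3^{k−1} = 3·4^{k+1} − 2·3^{k+1}.
Hence w_n = 3·4^n − 2·3^n for every n ≥ 0, by strong induction.

w_n = 3·4^n − 2·3^n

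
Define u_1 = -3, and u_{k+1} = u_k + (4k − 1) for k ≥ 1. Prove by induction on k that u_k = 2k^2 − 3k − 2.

Base case: u_1 = -3, and 2·1^2 − 3·1 − 2 = -3.
Assume u_m = 2m^2 − 3m − 2.
Then u_{m+1} = u_m + (4m − 1) = (2m^2 − 3m − 2) + (4m − 1) = 2m^2 + m − 3,
and 2·(m+1)^2 − 3·(m+1) − 2 = 2m^2 + m − 3.
By induction, u_k = 2k^2 − 3k − 2 for all k ≥ 1.

u_k = 2k^2 − 3k − 2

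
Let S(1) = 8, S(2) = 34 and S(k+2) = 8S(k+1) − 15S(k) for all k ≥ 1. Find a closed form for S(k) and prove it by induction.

Claim: S(k) = 3^k + 5^k.

Base cases: S(1) = 8 and 3^1 + 5^1 = 8; S(2) = 34 and 3^2 + 5^2 = 34.
Assume S(j) = 3^j + 5^j for all 1 ≤ j ≤ m, where m ≥ 2.
Then S(m+1) = 8S(m) − 15S(m−1) = 8·(3^m + 5^m) − 15·(3^{m−1} + 5^{m−1}) = (8·3 − 15)3^{m−1} + (8·5 − 15)5^{m−1} = 9·3^{m−1} + 25·5^{m−1} = 3^{m+1} + 5^{m+1}.
So the formula holds for m+1, and by strong induction S(k) = 3^k + 5^k for all k ≥ 1.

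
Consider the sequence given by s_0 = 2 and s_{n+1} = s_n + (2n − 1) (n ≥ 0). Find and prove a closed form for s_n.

Claim: s_n = n^2 − 2n + 2.

Base case: s_0 = 2, and 0^2 − 2·0 + 2 = 2.
Assume s_k = k^2 − 2k + 2.
Then s_{k+1} = s_k + (2k − 1) = (k^2 − 2k + 2) + (2k − 1) = k^2 + 1,
and (k+1)^2 − 2·(k+1) + 2 = k^2 + 1.
This completes the inductive step, so s_n = n^2 − 2n + 2 for all n ≥ 0.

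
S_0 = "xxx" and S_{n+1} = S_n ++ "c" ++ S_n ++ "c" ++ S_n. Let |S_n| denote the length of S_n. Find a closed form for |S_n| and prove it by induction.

Claim: |S_n| = 4·3^n − 1.

Base case: |S_0| = 3, and 4·3^0 − 1 = 3.
Assume |S_j| = 4·3^j − 1.
Then |S_{j+1}| = 3|S_j| + 2 = 3(4·3^j − 1) + 2 = 4·3^{j+1} − 3 + 2 = 4·3^{j+1} − 1.
So the formula holds for j+1, and by induction |S_n| = 4·3^n − 1 for all n ≥ 0.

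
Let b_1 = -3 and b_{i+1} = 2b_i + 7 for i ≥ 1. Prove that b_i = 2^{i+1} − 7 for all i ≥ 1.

Base case: b_1 = -3, and 2^{1+1} − 7 = 4 − 7 = -3.
Assume b_m = 2^{m+1} − 7 for some m ≥ 1.
Then b_{m+1} = 2b_m + 7 = 2·(2^{m+1} − 7) + 7 = 2^{m+2} − 14 + 7 = 2^{m+2} − 7.
So the formula holds for m+1, and by induction b_i = 2^{i+1} − 7 for all i ≥ 1.

b_i = 2^{i+1} − 7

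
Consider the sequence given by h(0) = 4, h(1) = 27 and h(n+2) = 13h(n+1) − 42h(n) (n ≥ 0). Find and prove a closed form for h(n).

Claim: h(n) = 3·7^n + 6^n.

Base cases: h(0) = 4 and 3·7^0 + 6^0 = 4; h(1) = 27 and 3·7^1 + 6^1 = 27.
Assume h(j) = 3·7^j + 6^j for all 0 ≤ j ≤ r, where r ≥ 1.
Then h(r+1) = 13h(r) − 42h(r−1) = 13·(3·7^r + 6^r) − 42·(3·7^{r−1} + 6^{r−1}) = 3·(13·7 − 42)7^{r−1} + (13·6 − 42)6^{r−1} = 147·7^{r−1} + 36·6^{r−1} = 3·7^{r+1} + 6^{r+1}.
This completes the inductive step, so h(n) = 3·7^n + 6^n for all n ≥ 0.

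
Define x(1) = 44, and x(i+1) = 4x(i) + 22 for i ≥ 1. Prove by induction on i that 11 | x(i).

Base case: x(1) = 44 = 11·4, so 11 | x(1).
Assume 11 | x(k), so x(k) = 11t for some integer t.
Then x(k+1) = 4x(k) + 22 = 4·(11t) + 22 = 11(4t + 2), so 11 | x(k+1).
So the property holds for k+1, and by induction 11 | x(i) for all i ≥ 1.

11 | x(i)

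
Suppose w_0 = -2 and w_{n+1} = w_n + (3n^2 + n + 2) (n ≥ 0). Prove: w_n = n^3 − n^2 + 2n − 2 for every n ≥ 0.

Base case: w_0 = -2, and 0^3 − 0^2 + 2·0 − 2 = -2.
Assume w_j = j^3 − j^2 + 2j − 2.
Then w_{j+1} = w_j + (3j^2 + j + 2) = (j^3 − j^2 + 2j − 2) + (3j^2 + j + 2) = j^3 + 2j^2 + 3j,
and (j+1)^3 − (j+1)^2 + 2·(j+1) − 2 = j^3 + 2j^2 + 3j.
This completes the inductive step, so w_n = n^3 − n^2 + 2n − 2 for all n ≥ 0.

w_n = n^3 − n^2 + 2n − 2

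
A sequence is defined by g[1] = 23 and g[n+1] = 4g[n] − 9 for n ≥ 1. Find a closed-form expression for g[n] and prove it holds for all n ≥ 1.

Claim: g[n] = 5·4^n + 3.

Base case: g[1] = 23, and 5·4^1 + 3 = 20 + 3 = 23.
Assume g[k] = 5·4^k + 3 for some k ≥ 1.
Then g[k+1] = 4g[k] − 9 = 4·(5·4^k + 3) − 9 = 20·4^k + 12 − 9 = 5·4^{k+1} + 3.
Hence g[n] = 5·4^n + 3 for every n ≥ 1, by induction.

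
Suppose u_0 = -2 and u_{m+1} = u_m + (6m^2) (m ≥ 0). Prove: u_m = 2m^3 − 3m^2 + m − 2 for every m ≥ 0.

Base case: u_0 = -2, and 2·0^3 − 3·0^2 + 0 − 2 = -2.
Assume u_k = 2k^3 − 3k^2 + k − 2.
Then u_{k+1} = u_k + (6k^2) = (2k^3 − 3k^2 + k − 2) + (6k^2) = 2k^3 + 3k^2 + k − 2,
and 2·(k+1)^3 − 3·(k+1)^2 + (k+1) − 2 = 2k^3 + 3k^2 + k − 2.
By induction, u_m = 2m^3 − 3m^2 + m − 2 for all m ≥ 0.

u_m = 2m^3 − 3m^2 + m − 2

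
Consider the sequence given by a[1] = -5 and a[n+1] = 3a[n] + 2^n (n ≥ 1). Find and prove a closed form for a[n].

Claim: a[n] = -3^n − 2^n.

Base case: a[1] = -5, and -3^1 − 2^1 = -3 − 2 = -5.
Assume a[r] = -3^r − 2^r for some r ≥ 1.
Then a[r+1] = 3a[r] + 2^r = 3·(-3^r − 2^r) + 2^r = -3^{r+1} − 3·2^r + 2^r = -3^{r+1} − 2·2^r = -3^{r+1} − 2^{r+1}.
So the formula holds for r+1, and by induction a[n] = -3^n − 2^n for all n ≥ 1.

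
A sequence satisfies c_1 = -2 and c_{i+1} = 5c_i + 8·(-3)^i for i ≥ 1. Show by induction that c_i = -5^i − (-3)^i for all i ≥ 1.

Base case: c_1 = -2, and -5^1 − (-3)^1 = -5 + 3 = -2.
Assume c_m = -5^m − (-3)^m for some m ≥ 1.
Then c_{m+1} = 5c_m + 8·(-3)^m = 5·(-5^m − (-3)^m) + 8·(-3)^m = -5^{m+1} − 5·(-3)^m + 8·(-3)^m = -5^{m+1} + 3·(-3)^m = -5^{m+1} − (-3)^{m+1}.
Hence c_i = -5^i − (-3)^i for every i ≥ 1, by induction.

c_i = -5^i − (-3)^i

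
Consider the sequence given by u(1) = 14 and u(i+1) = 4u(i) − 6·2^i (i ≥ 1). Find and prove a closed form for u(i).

Claim: u(i) = 2·4^i + 3·2^i.

Base case: u(1) = 14, and 2·4^1 + 3·2^1 = 8 + 6 = 14.
Assume u(m) = 2·4^m + 3·2^m for some m ≥ 1.
Then u(m+1) = 4u(m) − 6·2^m = 4·(2·4^m + 3·2^m) − 6·2^m = 2·4^{m+1} + 12·2^m − 6·2^m = 2·4^{m+1} + 6·2^m = 2·4^{m+1} + 3·2^{m+1}.
So the formula holds for m+1, and by induction u(i) = 2·4^i + 3·2^i for all i ≥ 1.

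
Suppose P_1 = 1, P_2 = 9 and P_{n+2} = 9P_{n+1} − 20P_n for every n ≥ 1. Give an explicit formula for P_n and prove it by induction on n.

Claim: P_n = -4^n + 5^n.

Base cases: P_1 = 1 and -4^1 + 5^1 = 1; P_2 = 9 and -4^2 + 5^2 = 9.
Assume P_j = -4^j + 5^j for all 1 ≤ j ≤ k, where k ≥ 2.
Then P_{k+1} = 9P_k − 20P_{k−1} = 9·(-4^k + 5^k) − 20·(-4^{k−1} + 5^{k−1}) = -(9·4 − 20)4^{k−1} + (9·5 − 20)5^{k−1} = -16·4^{k−1} + 25·5^{k−1} = -4^{k+1} + 5^{k+1}.
This completes the inductive step, so P_n = -4^n + 5^n for all n ≥ 1.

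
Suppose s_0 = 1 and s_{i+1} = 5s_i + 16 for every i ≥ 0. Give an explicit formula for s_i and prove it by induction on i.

Claim: s_i = 5^{i+1} − 4.

Base case: s_0 = 1, and 5^{0+1} − 4 = 5 − 4 = 1.
Assume s_j = 5^{j+1} − 4 for some j ≥ 0.
Then s_{j+1} = 5s_j + 16 = 5·(5^{j+1} − 4) + 16 = 5^{j+2} − 20 + 16 = 5^{j+2} − 4.
By induction, s_i = 5^{i+1} − 4 for all i ≥ 0.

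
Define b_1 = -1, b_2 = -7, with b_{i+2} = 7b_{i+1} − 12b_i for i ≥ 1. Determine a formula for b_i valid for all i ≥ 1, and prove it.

Claim: b_i = 3^i − 4^i.

Base cases: b_1 = -1 and 3^1 − 4^1 = -1; b_2 = -7 and 3^2 − 4^2 = -7.
Assume b_t = 3^t − 4^t for all 1 ≤ t ≤ j, where j ≥ 2.
Then b_{j+1} = 7b_j − 12b_{j−1} = 7·(3^j − 4^j) − 12·(3^{j−1} − 4^{j−1}) = (7·3 − 12)3^{j−1} − (7·4 − 12)4^{j−1} = 9·3^{j−1} − 16·4^{j−1} = 3^{j+1} − 4^{j+1}.
So the formula holds for j+1, and by strong induction b_i = 3^i − 4^i for all i ≥ 1.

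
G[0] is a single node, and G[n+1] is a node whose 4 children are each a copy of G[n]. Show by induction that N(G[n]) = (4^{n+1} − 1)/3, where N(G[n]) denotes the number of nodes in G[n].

Base case: N(G[0]) = 1, and (4^{0+1} − 1)/3 = 1.
Assume N(G[m]) = (4^{m+1} − 1)/3.
Then N(G[m+1]) = 1 + 4N(G[m]) = 1 + 4·(4^{m+1} − 1)/3 = 1 + (4^{m+2} − 4)/3 = (3 + 4^{m+2} − 4)/3 = (4^{m+2} − 1)/3.
So the formula holds for m+1, and by induction N(G[n]) = (4^{n+1} − 1)/3 for all n ≥ 0.

N(G[n]) = (4^{n+1} − 1)/3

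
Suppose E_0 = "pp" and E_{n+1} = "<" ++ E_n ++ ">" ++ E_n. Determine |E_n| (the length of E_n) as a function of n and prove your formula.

Claim: |E_n| = 2^{n+2} − 2.

Base case: |E_0| = 2, and 2^{0+2} − 2 = 2.
Assume |E_r| = 2^{r+2} − 2.
Then |E_{r+1}| = 1 + |E_r| + 1 + |E_r| = 2|E_r| + 2 = 2(2^{r+2} − 2) + 2 = 2^{r+3} − 4 + 2 = 2^{r+3} − 2.
This completes the inductive step, so |E_n| = 2^{n+2} − 2 for all n ≥ 0.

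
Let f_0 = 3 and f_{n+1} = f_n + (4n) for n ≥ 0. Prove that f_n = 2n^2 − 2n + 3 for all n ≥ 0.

Base case: f_0 = 3, and 2·0^2 − 2·0 + 3 = 3.
Assume f_m = 2m^2 − 2m + 3.
Then f_{m+1} = f_m + (4m) = (2m^2 − 2m + 3) + (4m) = 2m^2 + 2m + 3,
and 2·(m+1)^2 − 2·(m+1) + 3 = 2m^2 + 2m + 3.
This completes the inductive step, so f_n = 2n^2 − 2n + 3 for all n ≥ 0.

f_n = 2n^2 − 2n + 3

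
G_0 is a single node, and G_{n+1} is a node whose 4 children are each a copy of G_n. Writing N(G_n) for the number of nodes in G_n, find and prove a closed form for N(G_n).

Claim: N(G_n) = (4^{n+1} − 1)/3.

Base case: N(G_0) = 1, and (4^{0+1} − 1)/3 = 1.
Assume N(G_r) = (4^{r+1} − 1)/3.
Then N(G_{r+1}) = 1 + 4N(G_r) = 1 + 4·(4^{r+1} − 1)/3 = 1 + (4^{r+2} − 4)/3 = (3 + 4^{r+2} − 4)/3 = (4^{r+2} − 1)/3.
Hence N(G_n) = (4^{n+1} − 1)/3 for every n ≥ 0, by induction.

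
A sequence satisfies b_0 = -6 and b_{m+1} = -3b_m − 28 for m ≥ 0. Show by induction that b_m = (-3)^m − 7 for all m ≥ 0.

Base case: b_0 = -6, and (-3)^0 − 7 = 1 − 7 = -6.
Assume b_k = (-3)^k − 7 for some k ≥ 0.
Then b_{k+1} = -3b_k − 28 = -3·((-3)^k − 7) − 28 = -3·(-3)^k + 21 − 28 = (-3)^{k+1} − 7.
This completes the inductive step, so b_m = (-3)^m − 7 for all m ≥ 0.

b_m = (-3)^m − 7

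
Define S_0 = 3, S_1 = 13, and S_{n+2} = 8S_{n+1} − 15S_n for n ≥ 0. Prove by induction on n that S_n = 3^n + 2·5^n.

Base cases: S_0 = 3 and 3^0 + 2·5^0 = 3; S_1 = 13 and 3^1 + 2·5^1 = 13.
Assume S_j = 3^j + 2·5^j for all 0 ≤ j ≤ k, where k ≥ 1.
Then S_{k+1} = 8S_k − 15S_{k−1} = 8·(3^k + 2·5^k) − 15·(3^{k−1} + 2·5^{k−1}) = (8·3 − 15)3^{k−1} + 2·(8·5 − 15)5^{k−1} = 9·3^{k−1} + 50·5^{k−1} = 3^{k+1} + 2·5^{k+1}.
Hence S_n = 3^n + 2·5^n for every n ≥ 0, by strong induction.

S_n = 3^n + 2·5^n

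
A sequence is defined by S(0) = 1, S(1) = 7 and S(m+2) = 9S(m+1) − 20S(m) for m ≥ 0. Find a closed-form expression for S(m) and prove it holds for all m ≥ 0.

Claim: S(m) = 3·5^m − 2·4^m.

Base cases: S(0) = 1 and 3·5^0 − 2·4^0 = 1; S(1) = 7 and 3·5^1 − 2·4^1 = 7.
Assume S(j) = 3·5^j − 2·4^j for all 0 ≤ j ≤ k, where k ≥ 1.
Then S(k+1) = 9S(k) − 20S(k−1) = 9·(3·5^k − 2·4^k) − 20·(3·5^{k−1} − 2·4^{k−1}) = 3·(9·5 − 20)5^{k−1} − 2·(9·4 − 20)4^{k−1} = 75·5^{k−1} − 32·4^{k−1} = 3·5^{k+1} − 2·4^{k+1}.
This completes the inductive step, so S(m) = 3·5^m − 2·4^m for all m ≥ 0.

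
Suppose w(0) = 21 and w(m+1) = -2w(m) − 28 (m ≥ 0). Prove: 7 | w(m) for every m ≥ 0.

Base case: w(0) = 21 = 7·3, so 7 | w(0).
Assume 7 | w(k), so w(k) = 7t for some integer t.
Then w(k+1) = -2w(k) − 28 = -2·(7t) − 28 = 7(-2t − 4), so 7 | w(k+1).
So the property holds for k+1, and by induction 7 | w(m) for all m ≥ 0.

7 | w(m)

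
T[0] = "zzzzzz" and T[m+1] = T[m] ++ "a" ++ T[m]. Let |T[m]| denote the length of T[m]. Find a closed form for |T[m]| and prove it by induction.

Claim: |T[m]| = 7·2^m − 1.

Base case: |T[0]| = 6, and 7·2^0 − 1 = 6.
Assume |T[r]| = 7·2^r − 1.
Then |T[r+1]| = |T[r]| + 1 + |T[r]| = 2|T[r]| + 1 = 2(7·2^r − 1) + 1 = 7·2^{r+1} − 2 + 1 = 7·2^{r+1} − 1.
So the formula holds for r+1, and by induction |T[m]| = 7·2^m − 1 for all m ≥ 0.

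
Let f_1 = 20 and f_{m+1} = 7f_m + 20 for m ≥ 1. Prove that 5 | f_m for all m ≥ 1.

Base case: f_1 = 20 = 5·4, so 5 | f_1.
Assume 5 | f_j, so f_j = 5t for some integer t.
Then f_{j+1} = 7f_j + 20 = 7·(5t) + 20 = 5(7t + 4), so 5 | f_{j+1}.
So the property holds for j+1, and by induction 5 | f_m for all m ≥ 1.

5 | f_m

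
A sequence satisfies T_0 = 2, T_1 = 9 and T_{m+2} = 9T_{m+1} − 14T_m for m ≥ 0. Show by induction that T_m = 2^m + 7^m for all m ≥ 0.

Base cases: T_0 = 2 and 2^0 + 7^0 = 2; T_1 = 9 and 2^1 + 7^1 = 9.
Assume T_i = 2^i + 7^i for all 0 ≤ i ≤ j, where j ≥ 1.
Then T_{j+1} = 9T_j − 14T_{j−1} = 9·(2^j + 7^j) − 14·(2^{j−1} + 7^{j−1}) = (9·2 − 14)2^{j−1} + (9·7 − 14)7^{j−1} = 4·2^{j−1} + 49·7^{j−1} = 2^{j+1} + 7^{j+1}.
This completes the inductive step, so T_m = 2^m + 7^m for all m ≥ 0.

T_m = 2^m + 7^m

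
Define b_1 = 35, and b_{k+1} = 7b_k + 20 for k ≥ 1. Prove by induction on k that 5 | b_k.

Base case: b_1 = 35 = 5·7, so 5 | b_1.
Assume 5 | b_j, so b_j = 5t for some integer t.
Then b_{j+1} = 7b_j + 20 = 7·(5t) + 20 = 5(7t + 4), so 5 | b_{j+1}.
This completes the inductive step, so 5 | b_k for all k ≥ 1.

5 | b_k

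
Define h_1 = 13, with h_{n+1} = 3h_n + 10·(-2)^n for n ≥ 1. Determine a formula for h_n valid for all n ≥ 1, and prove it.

Claim: h_n = 3·3^n − 2·(-2)^n.

Base case: h_1 = 13, and 3·3^1 − 2·(-2)^1 = 9 + 4 = 13.
Assume h_r = 3·3^r − 2·(-2)^r for some r ≥ 1.
Then h_{r+1} = 3h_r + 10·(-2)^r = 3·(3·3^r − 2·(-2)^r) + 10·(-2)^r = 3·3^{r+1} − 6·(-2)^r + 10·(-2)^r = 3·3^{r+1} + 4·(-2)^r = 3·3^{r+1} − 2·(-2)^{r+1}.
By induction, h_n = 3·3^n − 2·(-2)^n for all n ≥ 1.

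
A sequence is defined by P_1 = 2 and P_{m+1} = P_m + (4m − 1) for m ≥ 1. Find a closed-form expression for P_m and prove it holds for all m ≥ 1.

Claim: P_m = 2m^2 − 3m + 3.

Base case: P_1 = 2, and 2·1^2 − 3·1 + 3 = 2.
Assume P_j = 2j^2 − 3j + 3.
Then P_{j+1} = P_j + (4j − 1) = (2j^2 − 3j + 3) + (4j − 1) = 2j^2 + j + 2,
and 2·(j+1)^2 − 3·(j+1) + 3 = 2j^2 + j + 2.
Hence P_m = 2m^2 − 3m + 3 for every m ≥ 1, by induction.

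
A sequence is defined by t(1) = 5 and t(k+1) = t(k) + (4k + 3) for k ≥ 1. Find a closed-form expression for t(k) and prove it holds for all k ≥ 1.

Claim: t(k) = 2k^2 + k + 2.

Base case: t(1) = 5, and 2·1^2 + 1 + 2 = 5.
Assume t(r) = 2r^2 + r + 2.
Then t(r+1) = t(r) + (4r + 3) = (2r^2 + r + 2) + (4r + 3) = 2r^2 + 5r + 5,
and 2·(r+1)^2 + (r+1) + 2 = 2r^2 + 5r + 5.
Hence t(k) = 2k^2 + k + 2 for every k ≥ 1, by induction.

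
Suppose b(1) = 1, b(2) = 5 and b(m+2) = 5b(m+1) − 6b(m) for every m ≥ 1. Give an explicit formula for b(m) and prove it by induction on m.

Claim: b(m) = 3^m − 2^m.

Base cases: b(1) = 1 and 3^1 − 2^1 = 1; b(2) = 5 and 3^2 − 2^2 = 5.
Assume b(j) = 3^j − 2^j for all 1 ≤ j ≤ k, where k ≥ 2.
Then b(k+1) = 5b(k) − 6b(k−1) = 5·(3^k − 2^k) − 6·(3^{k−1} − 2^{k−1}) = (5·3 − 6)3^{k−1} − (5·2 − 6)2^{k−1} = 9·3^{k−1} − 4·2^{k−1} = 3^{k+1} − 2^{k+1}.
Hence b(m) = 3^m − 2^m for every m ≥ 1, by strong induction.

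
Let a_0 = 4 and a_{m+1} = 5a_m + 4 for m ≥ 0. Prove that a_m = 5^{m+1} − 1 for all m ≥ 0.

Base case: a_0 = 4, and 5^{0+1} − 1 = 5 − 1 = 4.
Assume a_j = 5^{j+1} − 1 for some j ≥ 0.
Then a_{j+1} = 5a_j + 4 = 5·(5^{j+1} − 1) + 4 = 5^{j+2} − 5 + 4 = 5^{j+2} − 1.
By induction, a_m = 5^{m+1} − 1 for all m ≥ 0.

a_m = 5^{m+1} − 1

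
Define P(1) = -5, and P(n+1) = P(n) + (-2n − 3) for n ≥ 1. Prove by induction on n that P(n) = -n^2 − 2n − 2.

Base case: P(1) = -5, and -1^2 − 2·1 − 2 = -5.
Assume P(j) = -j^2 − 2j − 2.
Then P(j+1) = P(j) + (-2j − 3) = (-j^2 − 2j − 2) + (-2j − 3) = -j^2 − 4j − 5,
and -(j+1)^2 − 2·(j+1) − 2 = -j^2 − 4j − 5.
Hence P(n) = -n^2 − 2n − 2 for every n ≥ 1, by induction.

P(n) = -n^2 − 2n − 2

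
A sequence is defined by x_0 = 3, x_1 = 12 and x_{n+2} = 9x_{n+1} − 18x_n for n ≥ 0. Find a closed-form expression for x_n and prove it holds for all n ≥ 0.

Claim: x_n = 6^n + 2·3^n.

Base cases: x_0 = 3 and 6^0 + 2·3^0 = 3; x_1 = 12 and 6^1 + 2·3^1 = 12.
Assume x_i = 6^i + 2·3^i for all 0 ≤ i ≤ j, where j ≥ 1.
Then x_{j+1} = 9x_j − 18x_{j−1} = 9·(6^j + 2·3^j) − 18·(6^{j−1} + 2·3^{j−1}) = (9·6 − 18)6^{j−1} + 2·(9·3 − 18)3^{j−1} = 36·6^{j−1} + 18·3^{j−1} = 6^{j+1} + 2·3^{j+1}.
Hence x_n = 6^n + 2·3^n for every n ≥ 0, by strong induction.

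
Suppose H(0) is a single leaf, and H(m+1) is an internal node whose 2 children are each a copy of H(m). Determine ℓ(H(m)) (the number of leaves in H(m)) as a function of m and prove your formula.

Claim: ℓ(H(m)) = 2^m.

Base case: ℓ(H(0)) = 1, and 2^0 = 1.
Assume ℓ(H(k)) = 2^k.
Then ℓ(H(k+1)) = 2·ℓ(H(k)) = 2·2^k = 2^{k+1}.
Hence ℓ(H(m)) = 2^m for every m ≥ 0, by induction.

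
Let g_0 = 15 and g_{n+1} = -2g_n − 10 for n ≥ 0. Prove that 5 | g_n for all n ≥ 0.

Base case: g_0 = 15 = 5·3, so 5 | g_0.
Assume 5 | g_r, so g_r = 5t for some integer t.
Then g_{r+1} = -2g_r − 10 = -2·(5t) − 10 = 5(-2t − 2), so 5 | g_{r+1}.
So the property holds for r+1, and by induction 5 | g_n for all n ≥ 0.

5 | g_n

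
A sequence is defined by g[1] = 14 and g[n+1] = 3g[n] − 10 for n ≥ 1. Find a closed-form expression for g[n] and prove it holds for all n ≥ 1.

Claim: g[n] = 3^{n+1} + 5.

Base case: g[1] = 14, and 3^{1+1} + 5 = 9 + 5 = 14.
Assume g[k] = 3^{k+1} + 5 for some k ≥ 1.
Then g[k+1] = 3g[k] − 10 = 3·(3^{k+1} + 5) − 10 = 3^{k+2} + 15 − 10 = 3^{k+2} + 5.
This completes the inductive step, so g[n] = 3^{n+1} + 5 for all n ≥ 1.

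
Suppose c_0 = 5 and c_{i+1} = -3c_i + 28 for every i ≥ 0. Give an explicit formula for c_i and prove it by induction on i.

Claim: c_i = -2·(-3)^i + 7.

Base case: c_0 = 5, and -2·(-3)^0 + 7 = -2 + 7 = 5.
Assume c_r = -2·(-3)^r + 7 for some r ≥ 0.
Then c_{r+1} = -3c_r + 28 = -3·(-2·(-3)^r + 7) + 28 = 6·(-3)^r − 21 + 28 = -2·(-3)^{r+1} + 7.
So the formula holds for r+1, and by induction c_i = -2·(-3)^i + 7 for all i ≥ 0.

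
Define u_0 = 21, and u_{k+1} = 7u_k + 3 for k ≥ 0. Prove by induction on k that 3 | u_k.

Base case: u_0 = 21 = 3·7, so 3 | u_0.
Assume 3 | u_r, so u_r = 3t for some integer t.
Then u_{r+1} = 7u_r + 3 = 7·(3t) + 3 = 3(7t + 1), so 3 | u_{r+1}.
By induction, 3 | u_k for all k ≥ 0.

3 | u_k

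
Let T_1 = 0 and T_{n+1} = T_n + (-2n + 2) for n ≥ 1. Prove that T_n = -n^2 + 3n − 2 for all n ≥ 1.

Base case: T_1 = 0, and -1^2 + 3·1 − 2 = 0.
Assume T_j = -j^2 + 3j − 2.
Then T_{j+1} = T_j + (-2j + 2) = (-j^2 + 3j − 2) + (-2j + 2) = -j^2 + j,
and -(j+1)^2 + 3·(j+1) − 2 = -j^2 + j.
By induction, T_n = -n^2 + 3n − 2 for all n ≥ 1.

T_n = -n^2 + 3n − 2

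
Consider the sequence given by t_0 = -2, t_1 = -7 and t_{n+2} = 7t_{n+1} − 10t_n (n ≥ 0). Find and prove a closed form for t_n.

Claim: t_n = -5^n − 2^n.

Base cases: t_0 = -2 and -5^0 − 2^0 = -2; t_1 = -7 and -5^1 − 2^1 = -7.
Assume t_j = -5^j − 2^j for all 0 ≤ j ≤ m, where m ≥ 1.
Then t_{m+1} = 7t_m − 10t_{m−1} = 7·(-5^m − 2^m) − 10·(-5^{m−1} − 2^{m−1}) = -(7·5 − 10)5^{m−1} − (7·2 − 10)2^{m−1} = -25·5^{m−1} − 4·2^{m−1} = -5^{m+1} − 2^{m+1}.
So the formula holds for m+1, and by strong induction t_n = -5^n − 2^n for all n ≥ 0.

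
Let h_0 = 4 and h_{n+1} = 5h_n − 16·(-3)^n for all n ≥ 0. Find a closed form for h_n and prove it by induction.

Claim: h_n = 2·5^n + 2·(-3)^n.

Base case: h_0 = 4, and 2·5^0 + 2·(-3)^0 = 2 + 2 = 4.
Assume h_j = 2·5^j + 2·(-3)^j for some j ≥ 0.
Then h_{j+1} = 5h_j − 16·(-3)^j = 5·(2·5^j + 2·(-3)^j) − 16·(-3)^j = 2·5^{j+1} + 10·(-3)^j − 16·(-3)^j = 2·5^{j+1} − 6·(-3)^j = 2·5^{j+1} + 2·(-3)^{j+1}.
So the formula holds for j+1, and by induction h_n = 2·5^n + 2·(-3)^n for all n ≥ 0.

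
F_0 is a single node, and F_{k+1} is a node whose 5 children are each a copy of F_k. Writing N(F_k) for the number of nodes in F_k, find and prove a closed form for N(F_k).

Claim: N(F_k) = (5^{k+1} − 1)/4.

Base case: N(F_0) = 1, and (5^{0+1} − 1)/4 = 1.
Assume N(F_m) = (5^{m+1} − 1)/4.
Then N(F_{m+1}) = 1 + 5N(F_m) = 1 + 5·(5^{m+1} − 1)/4 = 1 + (5^{m+2} − 5)/4 = (4 + 5^{m+2} − 5)/4 = (5^{m+2} − 1)/4.
This completes the inductive step, so N(F_k) = (5^{k+1} − 1)/4 for all k ≥ 0.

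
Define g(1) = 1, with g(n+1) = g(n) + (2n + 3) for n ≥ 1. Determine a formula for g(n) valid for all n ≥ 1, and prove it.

Claim: g(n) = n^2 + 2n − 2.

Base case: g(1) = 1, and 1^2 + 2·1 − 2 = 1.
Assume g(k) = k^2 + 2k − 2.
Then g(k+1) = g(k) + (2k + 3) = (k^2 + 2k − 2) + (2k + 3) = k^2 + 4k + 1,
and (k+1)^2 + 2·(k+1) − 2 = k^2 + 4k + 1.
Hence g(n) = n^2 + 2n − 2 for every n ≥ 1, by induction.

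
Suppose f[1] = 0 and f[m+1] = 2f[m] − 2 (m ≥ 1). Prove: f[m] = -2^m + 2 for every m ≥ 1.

Base case: f[1] = 0, and -2^1 + 2 = -2 + 2 = 0.
Assume f[j] = -2^j + 2 for some j ≥ 1.
Then f[j+1] = 2f[j] − 2 = 2·(-2^j + 2) − 2 = -2^{j+1} + 4 − 2 = -2^{j+1} + 2.
By induction, f[m] = -2^m + 2 for all m ≥ 1.

f[m] = -2^m + 2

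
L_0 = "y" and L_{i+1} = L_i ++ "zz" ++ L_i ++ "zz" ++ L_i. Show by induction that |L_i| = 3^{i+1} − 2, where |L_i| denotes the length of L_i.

Base case: |L_0| = 1, and 3^{0+1} − 2 = 1.
Assume |L_j| = 3^{j+1} − 2.
Then |L_{j+1}| = 3|L_j| + 4 = 3(3^{j+1} − 2) + 4 = 3^{j+2} − 6 + 4 = 3^{j+2} − 2.
By induction, |L_i| = 3^{i+1} − 2 for all i ≥ 0.

|L_i| = 3^{i+1} − 2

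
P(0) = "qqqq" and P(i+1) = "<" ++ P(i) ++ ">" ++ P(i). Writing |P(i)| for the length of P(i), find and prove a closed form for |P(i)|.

Claim: |P(i)| = 6·2^i − 2.

Base case: |P(0)| = 4, and 6·2^0 − 2 = 4.
Assume |P(j)| = 6·2^j − 2.
Then |P(j+1)| = 1 + |P(j)| + 1 + |P(j)| = 2|P(j)| + 2 = 2(6·2^j − 2) + 2 = 6·2^{j+1} − 4 + 2 = 6·2^{j+1} − 2.
Hence |P(i)| = 6·2^i − 2 for every i ≥ 0, by induction.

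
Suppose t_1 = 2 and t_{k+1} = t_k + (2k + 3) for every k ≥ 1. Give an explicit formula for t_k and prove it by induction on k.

Claim: t_k = k^2 + 2k − 1.

Base case: t_1 = 2, and 1^2 + 2·1 − 1 = 2.
Assume t_m = m^2 + 2m − 1.
Then t_{m+1} = t_m + (2m + 3) = (m^2 + 2m − 1) + (2m + 3) = m^2 + 4m + 2,
and (m+1)^2 + 2·(m+1) − 1 = m^2 + 4m + 2.
Hence t_k = k^2 + 2k − 1 for every k ≥ 1, by induction.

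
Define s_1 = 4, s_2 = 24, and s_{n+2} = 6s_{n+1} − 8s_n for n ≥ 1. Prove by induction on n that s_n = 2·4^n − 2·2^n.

Base cases: s_1 = 4 and 2·4^1 − 2·2^1 = 4; s_2 = 24 and 2·4^2 − 2·2^2 = 24.
Assume s_j = 2·4^j − 2·2^j for all 1 ≤ j ≤ r, where r ≥ 2.
Then s_{r+1} = 6s_r − 8s_{r−1} = 6·(2·4^r − 2·2^r) − 8·(2·4^{r−1} − 2·2^{r−1}) = 2·(6·4 − 8)4^{r−1} − 2·(6·2 − 8)2^{r−1} = 32·4^{r−1} − 8·2^{r−1} = 2·4^{r+1} − 2·2^{r+1}.
So the formula holds for r+1, and by strong induction s_n = 2·4^n − 2·2^n for all n ≥ 1.

s_n = 2·4^n − 2·2^n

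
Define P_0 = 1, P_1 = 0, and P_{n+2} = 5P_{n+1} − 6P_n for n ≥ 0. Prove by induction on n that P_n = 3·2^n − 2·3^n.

Base cases: P_0 = 1 and 3·2^0 − 2·3^0 = 1; P_1 = 0 and 3·2^1 − 2·3^1 = 0.
Assume P_j = 3·2^j − 2·3^j for all 0 ≤ j ≤ k, where k ≥ 1.
Then P_{k+1} = 5P_k − 6P_{k−1} = 5·(3·2^k − 2·3^k) − 6·(3·2^{k−1} − 2·3^{k−1}) = 3·(5·2 − 6)2^{k−1} − 2·(5·3 − 6)3^{k−1} = 12·2^{k−1} − 18·3^{k−1} = 3·2^{k+1} − 2·3^{k+1}.
By strong induction, P_n = 3·2^n − 2·3^n for all n ≥ 0.

P_n = 3·2^n − 2·3^n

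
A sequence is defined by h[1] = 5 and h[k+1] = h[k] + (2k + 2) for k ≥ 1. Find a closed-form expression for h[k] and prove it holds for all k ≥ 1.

Claim: h[k] = k^2 + k + 3.

Base case: h[1] = 5, and 1^2 + 1 + 3 = 5.
Assume h[m] = m^2 + m + 3.
Then h[m+1] = h[m] + (2m + 2) = (m^2 + m + 3) + (2m + 2) = m^2 + 3m + 5,
and (m+1)^2 + (m+1) + 3 = m^2 + 3m + 5.
By induction, h[k] = k^2 + k + 3 for all k ≥ 1.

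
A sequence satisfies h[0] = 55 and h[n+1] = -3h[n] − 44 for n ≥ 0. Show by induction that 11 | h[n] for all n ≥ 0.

Base case: h[0] = 55 = 11·5, so 11 | h[0].
Assume 11 | h[m], so h[m] = 11t for some integer t.
Then h[m+1] = -3h[m] − 44 = -3·(11t) − 44 = 11(-3t − 4), so 11 | h[m+1].
So the property holds for m+1, and by induction 11 | h[n] for all n ≥ 0.

11 | h[n]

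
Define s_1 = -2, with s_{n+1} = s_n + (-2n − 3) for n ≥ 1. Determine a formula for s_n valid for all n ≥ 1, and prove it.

Claim: s_n = -n^2 − 2n + 1.

Base case: s_1 = -2, and -1^2 − 2·1 + 1 = -2.
Assume s_k = -k^2 − 2k + 1.
Then s_{k+1} = s_k + (-2k − 3) = (-k^2 − 2k + 1) + (-2k − 3) = -k^2 − 4k − 2,
and -(k+1)^2 − 2·(k+1) + 1 = -k^2 − 4k − 2.
Hence s_n = -n^2 − 2n + 1 for every n ≥ 1, by induction.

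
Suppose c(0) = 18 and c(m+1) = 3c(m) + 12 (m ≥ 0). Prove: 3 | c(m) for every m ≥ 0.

Base case: c(0) = 18 = 3·6, so 3 | c(0).
Assume 3 | c(j), so c(j) = 3t for some integer t.
Then c(j+1) = 3c(j) + 12 = 3·(3t) + 12 = 3(3t + 4), so 3 | c(j+1).
This completes the inductive step, so 3 | c(m) for all m ≥ 0.

3 | c(m)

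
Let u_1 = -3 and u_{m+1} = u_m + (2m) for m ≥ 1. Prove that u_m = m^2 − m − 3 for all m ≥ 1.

Base case: u_1 = -3, and 1^2 − 1 − 3 = -3.
Assume u_j = j^2 − j − 3.
Then u_{j+1} = u_j + (2j) = (j^2 − j − 3) + (2j) = j^2 + j − 3,
and (j+1)^2 − (j+1) − 3 = j^2 + j − 3.
By induction, u_m = m^2 − m − 3 for all m ≥ 1.

u_m = m^2 − m − 3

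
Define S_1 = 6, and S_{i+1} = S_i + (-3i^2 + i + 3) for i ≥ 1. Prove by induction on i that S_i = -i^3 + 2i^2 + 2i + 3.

Base case: S_1 = 6, and -1^3 + 2·1^2 + 2·1 + 3 = 6.
Assume S_m = -m^3 + 2m^2 + 2m + 3.
Then S_{m+1} = S_m + (-3m^2 + m + 3) = (-m^3 + 2m^2 + 2m + 3) + (-3m^2 + m + 3) = -m^3 − m^2 + 3m + 6,
and -(m+1)^3 + 2·(m+1)^2 + 2·(m+1) + 3 = -m^3 − m^2 + 3m + 6.
This completes the inductive step, so S_i = -i^3 + 2i^2 + 2i + 3 for all i ≥ 1.

S_i = -i^3 + 2i^2 + 2i + 3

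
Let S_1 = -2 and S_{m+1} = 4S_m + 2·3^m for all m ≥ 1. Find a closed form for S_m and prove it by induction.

Claim: S_m = 4^m − 2·3^m.

Base case: S_1 = -2, and 4^1 − 2·3^1 = 4 − 6 = -2.
Assume S_k = 4^k − 2·3^k for some k ≥ 1.
Then S_{k+1} = 4S_k + 2·3^k = 4·(4^k − 2·3^k) + 2·3^k = 4^{k+1} − 8·3^k + 2·3^k = 4^{k+1} − 6·3^k = 4^{k+1} − 2·3^{k+1}.
This completes the inductive step, so S_m = 4^m − 2·3^m for all m ≥ 1.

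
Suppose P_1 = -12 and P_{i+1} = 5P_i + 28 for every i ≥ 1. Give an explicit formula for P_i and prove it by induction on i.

Claim: P_i = -5^i − 7.

Base case: P_1 = -12, and -5^1 − 7 = -5 − 7 = -12.
Assume P_r = -5^r − 7 for some r ≥ 1.
Then P_{r+1} = 5P_r + 28 = 5·(-5^r − 7) + 28 = -5^{r+1} − 35 + 28 = -5^{r+1} − 7.
By induction, P_i = -5^i − 7 for all i ≥ 1.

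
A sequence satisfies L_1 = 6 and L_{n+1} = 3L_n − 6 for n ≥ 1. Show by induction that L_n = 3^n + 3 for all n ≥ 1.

Base case: L_1 = 6, and 3^1 + 3 = 3 + 3 = 6.
Assume L_m = 3^m + 3 for some m ≥ 1.
Then L_{m+1} = 3L_m − 6 = 3·(3^m + 3) − 6 = 3^{m+1} + 9 − 6 = 3^{m+1} + 3.
Hence L_n = 3^n + 3 for every n ≥ 1, by induction.

L_n = 3^n + 3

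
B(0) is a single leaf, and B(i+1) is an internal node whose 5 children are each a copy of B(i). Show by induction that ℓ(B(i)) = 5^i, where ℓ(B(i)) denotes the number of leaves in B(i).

Base case: ℓ(B(0)) = 1, and 5^0 = 1.
Assume ℓ(B(m)) = 5^m.
Then ℓ(B(m+1)) = 5·ℓ(B(m)) = 5·5^m = 5^{m+1}.
Hence ℓ(B(i)) = 5^i for every i ≥ 0, by induction.

ℓ(B(i)) = 5^i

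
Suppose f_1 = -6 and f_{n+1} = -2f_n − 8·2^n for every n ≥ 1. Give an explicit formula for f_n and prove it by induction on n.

Claim: f_n = (-2)^n − 2·2^n.

Base case: f_1 = -6, and (-2)^1 − 2·2^1 = -2 − 4 = -6.
Assume f_m = (-2)^m − 2·2^m for some m ≥ 1.
Then f_{m+1} = -2f_m − 8·2^m = -2·((-2)^m − 2·2^m) − 8·2^m = (-2)^{m+1} + 4·2^m − 8·2^m = (-2)^{m+1} − 4·2^m = (-2)^{m+1} − 2·2^{m+1}.
Hence f_n = (-2)^n − 2·2^n for every n ≥ 1, by induction.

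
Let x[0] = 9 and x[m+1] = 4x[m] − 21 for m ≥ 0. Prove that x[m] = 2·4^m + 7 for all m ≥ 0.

Base case: x[0] = 9, and 2·4^0 + 7 = 2 + 7 = 9.
Assume x[k] = 2·4^k + 7 for some k ≥ 0.
Then x[k+1] = 4x[k] − 21 = 4·(2·4^k + 7) − 21 = 8·4^k + 28 − 21 = 2·4^{k+1} + 7.
So the formula holds for k+1, and by induction x[m] = 2·4^m + 7 for all m ≥ 0.

x[m] = 2·4^m + 7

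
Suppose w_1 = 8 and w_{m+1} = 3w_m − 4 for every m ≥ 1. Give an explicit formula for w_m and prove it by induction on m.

Claim: w_m = 2·3^m + 2.

Base case: w_1 = 8, and 2·3^1 + 2 = 6 + 2 = 8.
Assume w_r = 2·3^r + 2 for some r ≥ 1.
Then w_{r+1} = 3w_r − 4 = 3·(2·3^r + 2) − 4 = 6·3^r + 6 − 4 = 2·3^{r+1} + 2.
Hence w_m = 2·3^m + 2 for every m ≥ 1, by induction.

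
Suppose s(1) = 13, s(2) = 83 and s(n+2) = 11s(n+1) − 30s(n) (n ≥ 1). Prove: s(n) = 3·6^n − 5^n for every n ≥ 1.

Base cases: s(1) = 13 and 3·6^1 − 5^1 = 13; s(2) = 83 and 3·6^2 − 5^2 = 83.
Assume s(j) = 3·6^j − 5^j for all 1 ≤ j ≤ r, where r ≥ 2.
Then s(r+1) = 11s(r) − 30s(r−1) = 11·(3·6^r − 5^r) − 30·(3·6^{r−1} − 5^{r−1}) = 3·(11·6 − 30)6^{r−1} − (11·5 − 30)5^{r−1} = 108·6^{r−1} − 25·5^{r−1} = 3·6^{r+1} − 5^{r+1}.
Hence s(n) = 3·6^n − 5^n for every n ≥ 1, by strong induction.

s(n) = 3·6^n − 5^n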